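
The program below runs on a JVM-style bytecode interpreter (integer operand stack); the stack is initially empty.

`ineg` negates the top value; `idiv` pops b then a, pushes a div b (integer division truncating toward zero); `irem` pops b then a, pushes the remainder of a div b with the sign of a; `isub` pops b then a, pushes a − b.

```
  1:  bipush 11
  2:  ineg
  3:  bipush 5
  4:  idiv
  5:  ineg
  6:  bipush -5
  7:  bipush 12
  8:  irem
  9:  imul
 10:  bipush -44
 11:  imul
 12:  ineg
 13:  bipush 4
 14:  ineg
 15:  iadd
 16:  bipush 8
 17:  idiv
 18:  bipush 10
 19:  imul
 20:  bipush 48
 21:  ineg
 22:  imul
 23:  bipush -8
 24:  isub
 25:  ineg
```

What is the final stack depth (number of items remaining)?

bipush 11  -> [11]
ineg       -> [-11]
bipush 5   -> [-11, 5]
idiv       -> [-2]
ineg       -> [2]
bipush -5  -> [2, -5]
bipush 12  -> [2, -5, 12]
irem       -> [2, -5]
imul       -> [-10]
bipush -44 -> [-10, -44]
imul       -> [440]
ineg       -> [-440]
bipush 4   -> [-440, 4]
ineg       -> [-440, -4]
iadd       -> [-444]
bipush 8   -> [-444, 8]
idiv       -> [-55]
bipush 10  -> [-55, 10]
imul       -> [-550]
bipush 48  -> [-550, 48]
ineg       -> [-550, -48]
imul       -> [26400]
bipush -8  -> [26400, -8]
isub       -> [26408]
ineg       -> [-26408]

1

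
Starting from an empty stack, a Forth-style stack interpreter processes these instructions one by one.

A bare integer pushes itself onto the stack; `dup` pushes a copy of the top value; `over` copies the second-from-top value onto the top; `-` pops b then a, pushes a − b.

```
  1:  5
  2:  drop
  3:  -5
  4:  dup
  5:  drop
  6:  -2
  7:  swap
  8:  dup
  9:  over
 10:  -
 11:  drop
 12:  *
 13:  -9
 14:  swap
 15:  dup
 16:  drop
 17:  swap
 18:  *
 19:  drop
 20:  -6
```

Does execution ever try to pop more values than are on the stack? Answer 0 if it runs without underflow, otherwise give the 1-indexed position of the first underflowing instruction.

0

5    -> [5]
drop -> []
-5   -> [-5]
dup  -> [-5, -5]
drop -> [-5]
-2   -> [-5, -2]
swap -> [-2, -5]
dup  -> [-2, -5, -5]
over -> [-2, -5, -5, -5]
-    -> [-2, -5, 0]
drop -> [-2, -5]
*    -> [10]
-9   -> [10, -9]
swap -> [-9, 10]
dup  -> [-9, 10, 10]
drop -> [-9, 10]
swap -> [10, -9]
*    -> [-90]
drop -> []
-6   -> [-6]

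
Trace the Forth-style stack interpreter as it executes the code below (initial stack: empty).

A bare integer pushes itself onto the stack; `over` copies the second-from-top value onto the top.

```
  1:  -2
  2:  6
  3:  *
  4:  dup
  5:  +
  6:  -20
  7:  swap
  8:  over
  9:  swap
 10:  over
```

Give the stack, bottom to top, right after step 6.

[-24, -20]

-2  → [-2]
6   → [-2, 6]
*   → [-12]
dup → [-12, -12]
+   → [-24]
-20 → [-24, -20]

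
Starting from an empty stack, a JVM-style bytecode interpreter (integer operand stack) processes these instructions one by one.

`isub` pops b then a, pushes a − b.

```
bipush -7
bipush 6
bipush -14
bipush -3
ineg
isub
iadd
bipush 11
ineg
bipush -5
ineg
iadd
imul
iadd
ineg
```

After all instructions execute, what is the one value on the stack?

bipush -7  → [-7]
bipush 6   → [-7, 6]
bipush -14 → [-7, 6, -14]
bipush -3  → [-7, 6, -14, -3]
ineg       → [-7, 6, -14, 3]
isub       → [-7, 6, -17]
iadd       → [-7, -11]
bipush 11  → [-7, -11, 11]
ineg       → [-7, -11, -11]
bipush -5  → [-7, -11, -11, -5]
ineg       → [-7, -11, -11, 5]
iadd       → [-7, -11, -6]
imul       → [-7, 66]
iadd       → [59]
ineg       → [-59]

-59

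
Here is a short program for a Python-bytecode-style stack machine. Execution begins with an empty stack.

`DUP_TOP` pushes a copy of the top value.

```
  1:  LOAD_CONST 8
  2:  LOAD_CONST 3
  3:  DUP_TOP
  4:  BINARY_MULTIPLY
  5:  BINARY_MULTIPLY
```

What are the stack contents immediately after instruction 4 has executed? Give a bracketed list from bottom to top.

[8, 9]

LOAD_CONST 8    -> 8
LOAD_CONST 3    -> 8 3
DUP_TOP         -> 8 3 3
BINARY_MULTIPLY -> 8 9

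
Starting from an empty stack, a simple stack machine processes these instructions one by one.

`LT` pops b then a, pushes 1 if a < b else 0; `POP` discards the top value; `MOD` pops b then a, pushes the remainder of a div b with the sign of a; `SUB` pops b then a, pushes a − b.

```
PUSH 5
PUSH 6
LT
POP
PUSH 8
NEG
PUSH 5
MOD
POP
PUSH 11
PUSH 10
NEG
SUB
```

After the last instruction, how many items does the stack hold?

PUSH 5  -> [5]
PUSH 6  -> [5, 6]
LT      -> [1]
POP     -> []
PUSH 8  -> [8]
NEG     -> [-8]
PUSH 5  -> [-8, 5]
MOD     -> [-3]
POP     -> []
PUSH 11 -> [11]
PUSH 10 -> [11, 10]
NEG     -> [11, -10]
SUB     -> [21]

1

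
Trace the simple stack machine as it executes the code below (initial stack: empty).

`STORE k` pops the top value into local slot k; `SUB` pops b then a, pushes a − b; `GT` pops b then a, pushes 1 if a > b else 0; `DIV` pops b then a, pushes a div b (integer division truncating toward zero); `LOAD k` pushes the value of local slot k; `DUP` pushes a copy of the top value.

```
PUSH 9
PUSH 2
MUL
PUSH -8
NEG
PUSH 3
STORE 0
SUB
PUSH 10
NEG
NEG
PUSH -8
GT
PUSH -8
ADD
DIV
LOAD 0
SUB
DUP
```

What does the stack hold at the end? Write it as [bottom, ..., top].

[-4, -4]

PUSH 9  : 9
PUSH 2  : 9 2
MUL     : 18
PUSH -8 : 18 -8
NEG     : 18 8
PUSH 3  : 18 8 3
STORE 0 : 18 8
SUB     : 10
PUSH 10 : 10 10
NEG     : 10 -10
NEG     : 10 10
PUSH -8 : 10 10 -8
GT      : 10 1
PUSH -8 : 10 1 -8
ADD     : 10 -7
DIV     : -1
LOAD 0  : -1 3
SUB     : -4
DUP     : -4 -4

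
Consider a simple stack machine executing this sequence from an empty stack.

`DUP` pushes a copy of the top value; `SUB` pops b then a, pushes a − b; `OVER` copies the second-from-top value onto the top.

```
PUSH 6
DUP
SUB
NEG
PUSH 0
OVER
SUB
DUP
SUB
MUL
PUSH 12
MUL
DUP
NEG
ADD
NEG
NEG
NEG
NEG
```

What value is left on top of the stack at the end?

0

PUSH 6  : [6]
DUP     : [6, 6]
SUB     : [0]
NEG     : [0]
PUSH 0  : [0, 0]
OVER    : [0, 0, 0]
SUB     : [0, 0]
DUP     : [0, 0, 0]
SUB     : [0, 0]
MUL     : [0]
PUSH 12 : [0, 12]
MUL     : [0]
DUP     : [0, 0]
NEG     : [0, 0]
ADD     : [0]
NEG     : [0]
NEG     : [0]
NEG     : [0]
NEG     : [0]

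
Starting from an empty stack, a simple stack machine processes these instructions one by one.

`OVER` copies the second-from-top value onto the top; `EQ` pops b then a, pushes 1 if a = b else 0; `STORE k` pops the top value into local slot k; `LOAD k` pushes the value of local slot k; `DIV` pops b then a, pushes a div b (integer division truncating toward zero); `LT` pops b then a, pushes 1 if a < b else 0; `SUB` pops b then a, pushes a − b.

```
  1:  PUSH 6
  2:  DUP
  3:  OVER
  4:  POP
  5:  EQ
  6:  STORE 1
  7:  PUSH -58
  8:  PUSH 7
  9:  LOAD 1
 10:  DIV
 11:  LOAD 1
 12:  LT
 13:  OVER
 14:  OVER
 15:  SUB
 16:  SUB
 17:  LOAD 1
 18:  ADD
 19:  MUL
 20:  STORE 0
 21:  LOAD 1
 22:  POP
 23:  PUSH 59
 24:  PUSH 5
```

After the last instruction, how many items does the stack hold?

PUSH 6   -> 6
DUP      -> 6 6
OVER     -> 6 6 6
POP      -> 6 6
EQ       -> 1
STORE 1  -> (empty)
PUSH -58 -> -58
PUSH 7   -> -58 7
LOAD 1   -> -58 7 1
DIV      -> -58 7
LOAD 1   -> -58 7 1
LT       -> -58 0
OVER     -> -58 0 -58
OVER     -> -58 0 -58 0
SUB      -> -58 0 -58
SUB      -> -58 58
LOAD 1   -> -58 58 1
ADD      -> -58 59
MUL      -> -3422
STORE 0  -> (empty)
LOAD 1   -> 1
POP      -> (empty)
PUSH 59  -> 59
PUSH 5   -> 59 5

2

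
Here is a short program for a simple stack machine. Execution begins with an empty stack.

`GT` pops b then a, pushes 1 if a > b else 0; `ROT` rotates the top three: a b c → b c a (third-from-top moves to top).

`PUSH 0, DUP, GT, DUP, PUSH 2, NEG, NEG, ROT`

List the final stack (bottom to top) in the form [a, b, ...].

[0, 2, 0]

PUSH 0 → [0]
DUP    → [0, 0]
GT     → [0]
DUP    → [0, 0]
PUSH 2 → [0, 0, 2]
NEG    → [0, 0, -2]
NEG    → [0, 0, 2]
ROT    → [0, 2, 0]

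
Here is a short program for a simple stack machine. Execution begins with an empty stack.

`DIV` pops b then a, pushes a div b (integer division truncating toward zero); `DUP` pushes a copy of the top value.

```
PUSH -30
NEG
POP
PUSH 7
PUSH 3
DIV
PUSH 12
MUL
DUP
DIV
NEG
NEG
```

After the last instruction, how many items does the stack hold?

PUSH -30 : [-30]
NEG      : [30]
POP      : []
PUSH 7   : [7]
PUSH 3   : [7, 3]
DIV      : [2]
PUSH 12  : [2, 12]
MUL      : [24]
DUP      : [24, 24]
DIV      : [1]
NEG      : [-1]
NEG      : [1]

1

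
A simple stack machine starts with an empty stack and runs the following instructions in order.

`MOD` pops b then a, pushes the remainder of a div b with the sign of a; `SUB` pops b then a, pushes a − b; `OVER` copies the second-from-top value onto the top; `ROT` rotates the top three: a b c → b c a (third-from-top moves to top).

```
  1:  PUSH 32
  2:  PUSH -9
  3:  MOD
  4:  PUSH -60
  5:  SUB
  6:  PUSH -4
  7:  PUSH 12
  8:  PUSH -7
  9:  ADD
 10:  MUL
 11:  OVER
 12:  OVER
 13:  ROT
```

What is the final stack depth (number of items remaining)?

PUSH 32   32
PUSH -9   32 -9
MOD       5
PUSH -60  5 -60
SUB       65
PUSH -4   65 -4
PUSH 12   65 -4 12
PUSH -7   65 -4 12 -7
ADD       65 -4 5
MUL       65 -20
OVER      65 -20 65
OVER      65 -20 65 -20
ROT       65 65 -20 -20

4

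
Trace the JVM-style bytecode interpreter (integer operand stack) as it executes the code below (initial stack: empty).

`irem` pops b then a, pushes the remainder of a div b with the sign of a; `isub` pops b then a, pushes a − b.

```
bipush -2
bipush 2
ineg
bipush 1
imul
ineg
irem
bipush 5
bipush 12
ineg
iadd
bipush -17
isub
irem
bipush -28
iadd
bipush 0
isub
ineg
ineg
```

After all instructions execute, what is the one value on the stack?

bipush -2   -2
bipush 2    -2 2
ineg        -2 -2
bipush 1    -2 -2 1
imul        -2 -2
ineg        -2 2
irem        0
bipush 5    0 5
bipush 12   0 5 12
ineg        0 5 -12
iadd        0 -7
bipush -17  0 -7 -17
isub        0 10
irem        0
bipush -28  0 -28
iadd        -28
bipush 0    -28 0
isub        -28
ineg        28
ineg        -28

-28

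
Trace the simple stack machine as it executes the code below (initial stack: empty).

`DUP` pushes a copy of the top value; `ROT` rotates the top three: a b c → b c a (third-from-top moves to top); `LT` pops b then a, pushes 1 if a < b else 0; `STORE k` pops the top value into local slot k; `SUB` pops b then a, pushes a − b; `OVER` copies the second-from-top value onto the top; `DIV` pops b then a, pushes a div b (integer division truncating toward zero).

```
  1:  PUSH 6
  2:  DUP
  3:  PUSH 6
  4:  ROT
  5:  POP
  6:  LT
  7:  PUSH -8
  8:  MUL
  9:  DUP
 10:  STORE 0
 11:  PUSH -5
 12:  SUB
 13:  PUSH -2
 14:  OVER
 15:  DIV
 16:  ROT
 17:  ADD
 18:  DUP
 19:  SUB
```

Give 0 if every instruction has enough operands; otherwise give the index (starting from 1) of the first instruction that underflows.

16

PUSH 6   [6]
DUP      [6, 6]
PUSH 6   [6, 6, 6]
ROT      [6, 6, 6]
POP      [6, 6]
LT       [0]
PUSH -8  [0, -8]
MUL      [0]
DUP      [0, 0]
STORE 0  [0]
PUSH -5  [0, -5]
SUB      [5]
PUSH -2  [5, -2]
OVER     [5, -2, 5]
DIV      [5, 0]
ROT  — needs 3 operands, stack has 2 → underflow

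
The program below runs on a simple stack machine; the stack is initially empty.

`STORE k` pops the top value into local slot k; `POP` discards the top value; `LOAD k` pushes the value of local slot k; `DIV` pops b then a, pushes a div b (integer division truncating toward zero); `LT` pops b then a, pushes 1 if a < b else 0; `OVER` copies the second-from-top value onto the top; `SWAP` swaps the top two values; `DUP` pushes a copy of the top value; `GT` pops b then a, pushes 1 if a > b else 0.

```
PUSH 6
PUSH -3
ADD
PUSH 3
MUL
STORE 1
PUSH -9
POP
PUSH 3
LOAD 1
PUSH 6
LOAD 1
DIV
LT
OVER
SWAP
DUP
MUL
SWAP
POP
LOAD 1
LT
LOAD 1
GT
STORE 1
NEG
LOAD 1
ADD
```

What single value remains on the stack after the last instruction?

-3

PUSH 6  : [6]
PUSH -3 : [6, -3]
ADD     : [3]
PUSH 3  : [3, 3]
MUL     : [9]
STORE 1 : []
PUSH -9 : [-9]
POP     : []
PUSH 3  : [3]
LOAD 1  : [3, 9]
PUSH 6  : [3, 9, 6]
LOAD 1  : [3, 9, 6, 9]
DIV     : [3, 9, 0]
LT      : [3, 0]
OVER    : [3, 0, 3]
SWAP    : [3, 3, 0]
DUP     : [3, 3, 0, 0]
MUL     : [3, 3, 0]
SWAP    : [3, 0, 3]
POP     : [3, 0]
LOAD 1  : [3, 0, 9]
LT      : [3, 1]
LOAD 1  : [3, 1, 9]
GT      : [3, 0]
STORE 1 : [3]
NEG     : [-3]
LOAD 1  : [-3, 0]
ADD     : [-3]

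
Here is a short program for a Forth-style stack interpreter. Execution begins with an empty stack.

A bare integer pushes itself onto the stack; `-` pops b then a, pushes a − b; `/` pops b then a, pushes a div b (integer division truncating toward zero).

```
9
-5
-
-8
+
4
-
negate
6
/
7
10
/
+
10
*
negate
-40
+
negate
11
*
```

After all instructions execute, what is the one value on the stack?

440

9       9
-5      9 -5
-       14
-8      14 -8
+       6
4       6 4
-       2
negate  -2
6       -2 6
/       0
7       0 7
10      0 7 10
/       0 0
+       0
10      0 10
*       0
negate  0
-40     0 -40
+       -40
negate  40
11      40 11
*       440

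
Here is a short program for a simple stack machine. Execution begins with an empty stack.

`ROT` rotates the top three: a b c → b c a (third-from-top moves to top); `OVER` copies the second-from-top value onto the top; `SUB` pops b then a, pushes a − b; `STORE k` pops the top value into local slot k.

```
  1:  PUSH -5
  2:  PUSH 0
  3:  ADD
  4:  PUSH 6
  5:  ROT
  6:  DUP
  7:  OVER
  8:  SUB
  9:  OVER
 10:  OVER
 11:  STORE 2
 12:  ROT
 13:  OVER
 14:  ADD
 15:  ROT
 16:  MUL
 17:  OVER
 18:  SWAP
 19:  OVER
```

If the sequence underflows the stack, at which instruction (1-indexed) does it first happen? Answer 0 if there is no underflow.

5

PUSH -5  -5
PUSH 0   -5 0
ADD      -5
PUSH 6   -5 6
ROT  — needs 3 operands, stack has 2 → underflow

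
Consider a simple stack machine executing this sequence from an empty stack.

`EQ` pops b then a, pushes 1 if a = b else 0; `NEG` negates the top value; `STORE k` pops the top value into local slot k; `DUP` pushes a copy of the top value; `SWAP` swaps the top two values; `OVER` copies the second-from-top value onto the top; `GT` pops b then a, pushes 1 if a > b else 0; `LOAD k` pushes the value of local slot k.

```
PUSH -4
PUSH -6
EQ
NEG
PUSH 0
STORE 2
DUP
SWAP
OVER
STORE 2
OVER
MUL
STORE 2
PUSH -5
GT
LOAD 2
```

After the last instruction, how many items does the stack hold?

2

PUSH -4 : [-4]
PUSH -6 : [-4, -6]
EQ      : [0]
NEG     : [0]
PUSH 0  : [0, 0]
STORE 2 : [0]
DUP     : [0, 0]
SWAP    : [0, 0]
OVER    : [0, 0, 0]
STORE 2 : [0, 0]
OVER    : [0, 0, 0]
MUL     : [0, 0]
STORE 2 : [0]
PUSH -5 : [0, -5]
GT      : [1]
LOAD 2  : [1, 0]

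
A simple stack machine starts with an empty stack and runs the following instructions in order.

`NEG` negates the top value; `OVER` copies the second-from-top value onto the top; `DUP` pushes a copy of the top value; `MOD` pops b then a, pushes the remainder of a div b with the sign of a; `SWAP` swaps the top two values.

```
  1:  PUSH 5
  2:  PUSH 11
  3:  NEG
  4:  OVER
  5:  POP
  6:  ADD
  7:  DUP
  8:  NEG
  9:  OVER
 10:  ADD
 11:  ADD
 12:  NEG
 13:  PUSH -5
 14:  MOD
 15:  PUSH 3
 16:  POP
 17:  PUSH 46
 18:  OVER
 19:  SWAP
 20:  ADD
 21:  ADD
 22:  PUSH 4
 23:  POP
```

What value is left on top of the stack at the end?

PUSH 5  -> 5
PUSH 11 -> 5 11
NEG     -> 5 -11
OVER    -> 5 -11 5
POP     -> 5 -11
ADD     -> -6
DUP     -> -6 -6
NEG     -> -6 6
OVER    -> -6 6 -6
ADD     -> -6 0
ADD     -> -6
NEG     -> 6
PUSH -5 -> 6 -5
MOD     -> 1
PUSH 3  -> 1 3
POP     -> 1
PUSH 46 -> 1 46
OVER    -> 1 46 1
SWAP    -> 1 1 46
ADD     -> 1 47
ADD     -> 48
PUSH 4  -> 48 4
POP     -> 48

48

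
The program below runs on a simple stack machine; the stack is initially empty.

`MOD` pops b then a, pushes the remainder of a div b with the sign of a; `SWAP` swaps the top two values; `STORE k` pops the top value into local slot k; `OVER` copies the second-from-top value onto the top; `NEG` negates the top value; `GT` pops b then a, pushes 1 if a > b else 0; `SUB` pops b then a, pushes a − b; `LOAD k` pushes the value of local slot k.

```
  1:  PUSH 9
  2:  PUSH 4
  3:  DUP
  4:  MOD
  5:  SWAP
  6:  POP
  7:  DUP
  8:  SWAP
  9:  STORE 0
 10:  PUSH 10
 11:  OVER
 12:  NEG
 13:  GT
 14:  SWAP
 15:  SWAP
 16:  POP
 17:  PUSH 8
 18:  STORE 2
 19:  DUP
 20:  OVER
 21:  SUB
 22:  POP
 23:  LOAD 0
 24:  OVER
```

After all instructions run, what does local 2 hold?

8

PUSH 9  -> [9]
PUSH 4  -> [9, 4]
DUP     -> [9, 4, 4]
MOD     -> [9, 0]
SWAP    -> [0, 9]
POP     -> [0]
DUP     -> [0, 0]
SWAP    -> [0, 0]
STORE 0 -> [0]
PUSH 10 -> [0, 10]
OVER    -> [0, 10, 0]
NEG     -> [0, 10, 0]
GT      -> [0, 1]
SWAP    -> [1, 0]
SWAP    -> [0, 1]
POP     -> [0]
PUSH 8  -> [0, 8]
STORE 2 -> [0]
DUP     -> [0, 0]
OVER    -> [0, 0, 0]
SUB     -> [0, 0]
POP     -> [0]
LOAD 0  -> [0, 0]
OVER    -> [0, 0, 0]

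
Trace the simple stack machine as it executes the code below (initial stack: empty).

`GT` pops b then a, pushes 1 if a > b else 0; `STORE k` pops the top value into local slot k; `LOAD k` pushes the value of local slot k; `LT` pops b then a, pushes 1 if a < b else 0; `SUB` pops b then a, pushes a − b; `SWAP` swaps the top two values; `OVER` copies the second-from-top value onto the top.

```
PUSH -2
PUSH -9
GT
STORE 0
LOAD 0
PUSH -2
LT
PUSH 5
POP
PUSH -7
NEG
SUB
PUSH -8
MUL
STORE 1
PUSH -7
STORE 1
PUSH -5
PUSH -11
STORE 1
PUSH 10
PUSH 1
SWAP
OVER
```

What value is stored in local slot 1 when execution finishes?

PUSH -2  : -2
PUSH -9  : -2 -9
GT       : 1
STORE 0  : (empty)
LOAD 0   : 1
PUSH -2  : 1 -2
LT       : 0
PUSH 5   : 0 5
POP      : 0
PUSH -7  : 0 -7
NEG      : 0 7
SUB      : -7
PUSH -8  : -7 -8
MUL      : 56
STORE 1  : (empty)
PUSH -7  : -7
STORE 1  : (empty)
PUSH -5  : -5
PUSH -11 : -5 -11
STORE 1  : -5
PUSH 10  : -5 10
PUSH 1   : -5 10 1
SWAP     : -5 1 10
OVER     : -5 1 10 1

-11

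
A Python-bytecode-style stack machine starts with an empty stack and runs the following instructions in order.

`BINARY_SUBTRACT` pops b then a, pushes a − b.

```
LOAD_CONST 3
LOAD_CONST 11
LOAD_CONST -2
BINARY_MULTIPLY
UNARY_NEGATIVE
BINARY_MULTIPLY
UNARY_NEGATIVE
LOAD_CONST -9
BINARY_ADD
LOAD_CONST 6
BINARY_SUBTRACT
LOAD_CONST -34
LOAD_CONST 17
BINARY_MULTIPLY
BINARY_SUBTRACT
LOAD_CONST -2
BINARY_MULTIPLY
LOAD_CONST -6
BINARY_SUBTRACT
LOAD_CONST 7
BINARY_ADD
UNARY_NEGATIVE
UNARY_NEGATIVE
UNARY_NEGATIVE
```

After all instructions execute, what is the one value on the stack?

LOAD_CONST 3    → [3]
LOAD_CONST 11   → [3, 11]
LOAD_CONST -2   → [3, 11, -2]
BINARY_MULTIPLY → [3, -22]
UNARY_NEGATIVE  → [3, 22]
BINARY_MULTIPLY → [66]
UNARY_NEGATIVE  → [-66]
LOAD_CONST -9   → [-66, -9]
BINARY_ADD      → [-75]
LOAD_CONST 6    → [-75, 6]
BINARY_SUBTRACT → [-81]
LOAD_CONST -34  → [-81, -34]
LOAD_CONST 17   → [-81, -34, 17]
BINARY_MULTIPLY → [-81, -578]
BINARY_SUBTRACT → [497]
LOAD_CONST -2   → [497, -2]
BINARY_MULTIPLY → [-994]
LOAD_CONST -6   → [-994, -6]
BINARY_SUBTRACT → [-988]
LOAD_CONST 7    → [-988, 7]
BINARY_ADD      → [-981]
UNARY_NEGATIVE  → [981]
UNARY_NEGATIVE  → [-981]
UNARY_NEGATIVE  → [981]

981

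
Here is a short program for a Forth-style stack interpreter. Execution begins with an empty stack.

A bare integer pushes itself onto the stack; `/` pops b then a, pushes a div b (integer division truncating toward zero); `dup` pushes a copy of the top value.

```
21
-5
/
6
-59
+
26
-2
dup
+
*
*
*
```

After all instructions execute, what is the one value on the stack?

21  : [21]
-5  : [21, -5]
/   : [-4]
6   : [-4, 6]
-59 : [-4, 6, -59]
+   : [-4, -53]
26  : [-4, -53, 26]
-2  : [-4, -53, 26, -2]
dup : [-4, -53, 26, -2, -2]
+   : [-4, -53, 26, -4]
*   : [-4, -53, -104]
*   : [-4, 5512]
*   : [-22048]

-22048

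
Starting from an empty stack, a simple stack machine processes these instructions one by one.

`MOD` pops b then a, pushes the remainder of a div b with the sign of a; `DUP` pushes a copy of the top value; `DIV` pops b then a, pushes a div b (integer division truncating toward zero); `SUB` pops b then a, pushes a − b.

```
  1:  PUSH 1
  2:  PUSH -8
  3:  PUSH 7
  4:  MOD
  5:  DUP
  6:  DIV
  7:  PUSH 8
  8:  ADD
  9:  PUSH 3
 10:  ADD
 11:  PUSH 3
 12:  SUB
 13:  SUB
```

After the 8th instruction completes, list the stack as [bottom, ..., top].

[1, 9]

PUSH 1  -> 1
PUSH -8 -> 1 -8
PUSH 7  -> 1 -8 7
MOD     -> 1 -1
DUP     -> 1 -1 -1
DIV     -> 1 1
PUSH 8  -> 1 1 8
ADD     -> 1 9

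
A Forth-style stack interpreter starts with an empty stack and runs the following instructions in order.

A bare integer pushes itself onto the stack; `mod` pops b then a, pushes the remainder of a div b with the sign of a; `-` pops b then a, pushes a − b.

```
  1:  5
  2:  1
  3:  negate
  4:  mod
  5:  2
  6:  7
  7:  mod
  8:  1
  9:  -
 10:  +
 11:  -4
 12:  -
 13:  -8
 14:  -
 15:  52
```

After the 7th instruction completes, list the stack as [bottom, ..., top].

[0, 2]

5      : [5]
1      : [5, 1]
negate : [5, -1]
mod    : [0]
2      : [0, 2]
7      : [0, 2, 7]
mod    : [0, 2]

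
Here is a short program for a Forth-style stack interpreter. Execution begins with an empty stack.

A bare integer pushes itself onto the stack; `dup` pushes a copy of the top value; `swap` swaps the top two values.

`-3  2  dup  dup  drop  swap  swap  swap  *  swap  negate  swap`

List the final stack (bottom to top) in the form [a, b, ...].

[3, 4]

-3     → [-3]
2      → [-3, 2]
dup    → [-3, 2, 2]
dup    → [-3, 2, 2, 2]
drop   → [-3, 2, 2]
swap   → [-3, 2, 2]
swap   → [-3, 2, 2]
swap   → [-3, 2, 2]
*      → [-3, 4]
swap   → [4, -3]
negate → [4, 3]
swap   → [3, 4]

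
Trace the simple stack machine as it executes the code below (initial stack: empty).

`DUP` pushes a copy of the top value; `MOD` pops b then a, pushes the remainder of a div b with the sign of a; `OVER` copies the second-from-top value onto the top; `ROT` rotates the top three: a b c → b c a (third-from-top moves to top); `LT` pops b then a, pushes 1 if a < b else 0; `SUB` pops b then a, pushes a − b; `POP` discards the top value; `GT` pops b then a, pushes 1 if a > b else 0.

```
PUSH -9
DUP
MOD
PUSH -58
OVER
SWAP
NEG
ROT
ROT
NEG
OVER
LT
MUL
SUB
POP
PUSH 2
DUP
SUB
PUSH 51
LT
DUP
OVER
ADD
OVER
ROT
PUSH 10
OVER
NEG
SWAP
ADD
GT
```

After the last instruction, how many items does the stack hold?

3

PUSH -9  → [-9]
DUP      → [-9, -9]
MOD      → [0]
PUSH -58 → [0, -58]
OVER     → [0, -58, 0]
SWAP     → [0, 0, -58]
NEG      → [0, 0, 58]
ROT      → [0, 58, 0]
ROT      → [58, 0, 0]
NEG      → [58, 0, 0]
OVER     → [58, 0, 0, 0]
LT       → [58, 0, 0]
MUL      → [58, 0]
SUB      → [58]
POP      → []
PUSH 2   → [2]
DUP      → [2, 2]
SUB      → [0]
PUSH 51  → [0, 51]
LT       → [1]
DUP      → [1, 1]
OVER     → [1, 1, 1]
ADD      → [1, 2]
OVER     → [1, 2, 1]
ROT      → [2, 1, 1]
PUSH 10  → [2, 1, 1, 10]
OVER     → [2, 1, 1, 10, 1]
NEG      → [2, 1, 1, 10, -1]
SWAP     → [2, 1, 1, -1, 10]
ADD      → [2, 1, 1, 9]
GT       → [2, 1, 0]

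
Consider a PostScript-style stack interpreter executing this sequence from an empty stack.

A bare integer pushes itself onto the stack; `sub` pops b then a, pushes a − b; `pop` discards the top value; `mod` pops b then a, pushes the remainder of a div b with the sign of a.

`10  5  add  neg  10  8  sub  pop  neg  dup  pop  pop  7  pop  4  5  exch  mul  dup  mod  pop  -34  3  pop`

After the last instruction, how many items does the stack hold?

10   → 10
5    → 10 5
add  → 15
neg  → -15
10   → -15 10
8    → -15 10 8
sub  → -15 2
pop  → -15
neg  → 15
dup  → 15 15
pop  → 15
pop  → (empty)
7    → 7
pop  → (empty)
4    → 4
5    → 4 5
exch → 5 4
mul  → 20
dup  → 20 20
mod  → 0
pop  → (empty)
-34  → -34
3    → -34 3
pop  → -34

1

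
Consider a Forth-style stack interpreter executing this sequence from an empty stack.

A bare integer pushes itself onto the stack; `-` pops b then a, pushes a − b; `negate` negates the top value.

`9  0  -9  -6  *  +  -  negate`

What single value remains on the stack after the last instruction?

45

9      : 9
0      : 9 0
-9     : 9 0 -9
-6     : 9 0 -9 -6
*      : 9 0 54
+      : 9 54
-      : -45
negate : 45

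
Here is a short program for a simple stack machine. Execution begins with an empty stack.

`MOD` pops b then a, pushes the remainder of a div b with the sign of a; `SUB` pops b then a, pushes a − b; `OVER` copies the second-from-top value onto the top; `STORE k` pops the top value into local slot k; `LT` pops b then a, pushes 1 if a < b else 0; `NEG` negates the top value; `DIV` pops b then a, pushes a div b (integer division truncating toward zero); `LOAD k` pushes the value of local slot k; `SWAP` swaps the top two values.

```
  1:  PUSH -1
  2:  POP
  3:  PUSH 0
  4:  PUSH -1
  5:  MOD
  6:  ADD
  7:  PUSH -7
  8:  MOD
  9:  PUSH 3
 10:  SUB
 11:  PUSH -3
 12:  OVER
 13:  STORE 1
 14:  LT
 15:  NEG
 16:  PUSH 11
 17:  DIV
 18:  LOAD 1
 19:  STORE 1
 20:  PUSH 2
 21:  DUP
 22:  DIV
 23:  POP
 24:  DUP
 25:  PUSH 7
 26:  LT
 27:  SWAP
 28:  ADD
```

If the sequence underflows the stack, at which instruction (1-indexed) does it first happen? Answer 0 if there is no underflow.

6

PUSH -1 -> -1
POP     -> (empty)
PUSH 0  -> 0
PUSH -1 -> 0 -1
MOD     -> 0
ADD  — needs 2 operands, stack has 1 → underflow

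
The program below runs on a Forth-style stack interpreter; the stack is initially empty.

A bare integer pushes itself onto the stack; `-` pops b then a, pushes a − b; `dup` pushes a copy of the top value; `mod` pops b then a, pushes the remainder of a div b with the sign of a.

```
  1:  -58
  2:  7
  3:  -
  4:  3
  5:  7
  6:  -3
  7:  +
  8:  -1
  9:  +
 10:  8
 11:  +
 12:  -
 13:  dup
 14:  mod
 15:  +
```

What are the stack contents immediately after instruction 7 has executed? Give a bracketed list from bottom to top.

[-65, 3, 4]

-58 -> [-58]
7   -> [-58, 7]
-   -> [-65]
3   -> [-65, 3]
7   -> [-65, 3, 7]
-3  -> [-65, 3, 7, -3]
+   -> [-65, 3, 4]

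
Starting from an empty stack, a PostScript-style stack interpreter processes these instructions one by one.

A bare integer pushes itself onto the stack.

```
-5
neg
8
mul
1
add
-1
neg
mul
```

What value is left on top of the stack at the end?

-5  → [-5]
neg → [5]
8   → [5, 8]
mul → [40]
1   → [40, 1]
add → [41]
-1  → [41, -1]
neg → [41, 1]
mul → [41]

41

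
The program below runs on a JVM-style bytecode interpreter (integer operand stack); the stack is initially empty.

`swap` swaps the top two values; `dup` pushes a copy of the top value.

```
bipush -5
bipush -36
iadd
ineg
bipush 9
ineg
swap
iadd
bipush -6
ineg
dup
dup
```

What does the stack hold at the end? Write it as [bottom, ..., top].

[32, 6, 6, 6]

bipush -5  → [-5]
bipush -36 → [-5, -36]
iadd       → [-41]
ineg       → [41]
bipush 9   → [41, 9]
ineg       → [41, -9]
swap       → [-9, 41]
iadd       → [32]
bipush -6  → [32, -6]
ineg       → [32, 6]
dup        → [32, 6, 6]
dup        → [32, 6, 6, 6]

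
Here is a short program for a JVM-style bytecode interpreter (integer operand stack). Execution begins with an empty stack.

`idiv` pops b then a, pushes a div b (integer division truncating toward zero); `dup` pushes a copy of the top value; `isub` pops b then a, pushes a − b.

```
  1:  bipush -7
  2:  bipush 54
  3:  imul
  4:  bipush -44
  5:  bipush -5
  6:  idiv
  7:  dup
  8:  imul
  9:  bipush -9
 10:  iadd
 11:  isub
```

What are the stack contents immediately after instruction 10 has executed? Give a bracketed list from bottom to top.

bipush -7  → [-7]
bipush 54  → [-7, 54]
imul       → [-378]
bipush -44 → [-378, -44]
bipush -5  → [-378, -44, -5]
idiv       → [-378, 8]
dup        → [-378, 8, 8]
imul       → [-378, 64]
bipush -9  → [-378, 64, -9]
iadd       → [-378, 55]

[-378, 55]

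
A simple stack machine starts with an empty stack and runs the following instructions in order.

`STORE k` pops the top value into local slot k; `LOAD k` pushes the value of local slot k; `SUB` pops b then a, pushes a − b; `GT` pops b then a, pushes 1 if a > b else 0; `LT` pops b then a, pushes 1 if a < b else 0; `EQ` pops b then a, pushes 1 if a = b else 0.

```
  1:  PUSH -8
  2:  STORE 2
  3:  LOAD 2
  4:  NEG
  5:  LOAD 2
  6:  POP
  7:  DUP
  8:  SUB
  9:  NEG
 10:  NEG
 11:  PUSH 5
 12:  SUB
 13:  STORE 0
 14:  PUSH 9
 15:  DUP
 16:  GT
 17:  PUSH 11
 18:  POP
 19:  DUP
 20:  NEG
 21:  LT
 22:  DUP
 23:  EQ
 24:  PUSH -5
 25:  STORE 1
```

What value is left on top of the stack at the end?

PUSH -8 -> [-8]
STORE 2 -> []
LOAD 2  -> [-8]
NEG     -> [8]
LOAD 2  -> [8, -8]
POP     -> [8]
DUP     -> [8, 8]
SUB     -> [0]
NEG     -> [0]
NEG     -> [0]
PUSH 5  -> [0, 5]
SUB     -> [-5]
STORE 0 -> []
PUSH 9  -> [9]
DUP     -> [9, 9]
GT      -> [0]
PUSH 11 -> [0, 11]
POP     -> [0]
DUP     -> [0, 0]
NEG     -> [0, 0]
LT      -> [0]
DUP     -> [0, 0]
EQ      -> [1]
PUSH -5 -> [1, -5]
STORE 1 -> [1]

1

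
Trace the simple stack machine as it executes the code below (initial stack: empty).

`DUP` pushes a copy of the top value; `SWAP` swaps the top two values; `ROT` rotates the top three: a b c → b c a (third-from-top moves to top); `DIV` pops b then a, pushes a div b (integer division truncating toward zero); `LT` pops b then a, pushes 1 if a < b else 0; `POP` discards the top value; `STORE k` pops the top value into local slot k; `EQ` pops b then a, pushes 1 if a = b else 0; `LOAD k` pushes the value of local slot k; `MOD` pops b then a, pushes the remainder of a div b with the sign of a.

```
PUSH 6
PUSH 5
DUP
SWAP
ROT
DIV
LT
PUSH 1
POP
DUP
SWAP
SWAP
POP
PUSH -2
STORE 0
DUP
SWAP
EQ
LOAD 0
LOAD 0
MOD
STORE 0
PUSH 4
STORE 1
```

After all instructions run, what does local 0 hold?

PUSH 6  → 6
PUSH 5  → 6 5
DUP     → 6 5 5
SWAP    → 6 5 5
ROT     → 5 5 6
DIV     → 5 0
LT      → 0
PUSH 1  → 0 1
POP     → 0
DUP     → 0 0
SWAP    → 0 0
SWAP    → 0 0
POP     → 0
PUSH -2 → 0 -2
STORE 0 → 0
DUP     → 0 0
SWAP    → 0 0
EQ      → 1
LOAD 0  → 1 -2
LOAD 0  → 1 -2 -2
MOD     → 1 0
STORE 0 → 1
PUSH 4  → 1 4
STORE 1 → 1

0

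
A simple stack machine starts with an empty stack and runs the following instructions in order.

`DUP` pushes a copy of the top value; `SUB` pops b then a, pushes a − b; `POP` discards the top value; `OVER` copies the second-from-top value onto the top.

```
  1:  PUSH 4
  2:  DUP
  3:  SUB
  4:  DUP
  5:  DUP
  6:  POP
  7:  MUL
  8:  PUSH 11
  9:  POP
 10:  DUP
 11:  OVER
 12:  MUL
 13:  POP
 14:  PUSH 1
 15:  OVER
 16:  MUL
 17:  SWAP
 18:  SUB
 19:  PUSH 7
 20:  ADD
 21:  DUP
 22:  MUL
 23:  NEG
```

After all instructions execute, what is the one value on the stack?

PUSH 4  -> [4]
DUP     -> [4, 4]
SUB     -> [0]
DUP     -> [0, 0]
DUP     -> [0, 0, 0]
POP     -> [0, 0]
MUL     -> [0]
PUSH 11 -> [0, 11]
POP     -> [0]
DUP     -> [0, 0]
OVER    -> [0, 0, 0]
MUL     -> [0, 0]
POP     -> [0]
PUSH 1  -> [0, 1]
OVER    -> [0, 1, 0]
MUL     -> [0, 0]
SWAP    -> [0, 0]
SUB     -> [0]
PUSH 7  -> [0, 7]
ADD     -> [7]
DUP     -> [7, 7]
MUL     -> [49]
NEG     -> [-49]

-49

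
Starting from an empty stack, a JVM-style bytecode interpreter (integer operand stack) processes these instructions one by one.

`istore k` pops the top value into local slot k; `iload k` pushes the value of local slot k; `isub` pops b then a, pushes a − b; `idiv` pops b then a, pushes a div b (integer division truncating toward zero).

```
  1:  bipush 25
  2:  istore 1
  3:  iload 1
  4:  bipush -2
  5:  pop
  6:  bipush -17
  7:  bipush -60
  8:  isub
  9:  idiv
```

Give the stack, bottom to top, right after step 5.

bipush 25 → [25]
istore 1  → []
iload 1   → [25]
bipush -2 → [25, -2]
pop       → [25]

[25]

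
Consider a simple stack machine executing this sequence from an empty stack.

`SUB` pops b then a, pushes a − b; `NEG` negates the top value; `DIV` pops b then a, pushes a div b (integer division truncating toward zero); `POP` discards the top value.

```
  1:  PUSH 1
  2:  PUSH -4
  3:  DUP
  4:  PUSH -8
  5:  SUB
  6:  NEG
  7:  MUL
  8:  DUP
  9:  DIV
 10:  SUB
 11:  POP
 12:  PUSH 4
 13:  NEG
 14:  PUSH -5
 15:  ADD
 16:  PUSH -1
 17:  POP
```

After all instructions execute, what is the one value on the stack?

PUSH 1   1
PUSH -4  1 -4
DUP      1 -4 -4
PUSH -8  1 -4 -4 -8
SUB      1 -4 4
NEG      1 -4 -4
MUL      1 16
DUP      1 16 16
DIV      1 1
SUB      0
POP      (empty)
PUSH 4   4
NEG      -4
PUSH -5  -4 -5
ADD      -9
PUSH -1  -9 -1
POP      -9

-9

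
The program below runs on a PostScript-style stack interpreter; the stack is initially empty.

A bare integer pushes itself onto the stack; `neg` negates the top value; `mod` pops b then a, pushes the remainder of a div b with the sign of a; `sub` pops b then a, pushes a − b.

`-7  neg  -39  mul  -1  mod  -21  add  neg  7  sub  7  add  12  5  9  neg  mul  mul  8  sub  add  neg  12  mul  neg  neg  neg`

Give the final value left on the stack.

-6324

-7  → -7
neg → 7
-39 → 7 -39
mul → -273
-1  → -273 -1
mod → 0
-21 → 0 -21
add → -21
neg → 21
7   → 21 7
sub → 14
7   → 14 7
add → 21
12  → 21 12
5   → 21 12 5
9   → 21 12 5 9
neg → 21 12 5 -9
mul → 21 12 -45
mul → 21 -540
8   → 21 -540 8
sub → 21 -548
add → -527
neg → 527
12  → 527 12
mul → 6324
neg → -6324
neg → 6324
neg → -6324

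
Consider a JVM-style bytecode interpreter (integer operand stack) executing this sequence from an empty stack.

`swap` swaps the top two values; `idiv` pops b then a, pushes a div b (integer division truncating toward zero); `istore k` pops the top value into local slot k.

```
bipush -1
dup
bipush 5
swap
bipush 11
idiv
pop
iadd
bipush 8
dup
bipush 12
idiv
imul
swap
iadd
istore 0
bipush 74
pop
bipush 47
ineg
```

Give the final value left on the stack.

-47

bipush -1 → -1
dup       → -1 -1
bipush 5  → -1 -1 5
swap      → -1 5 -1
bipush 11 → -1 5 -1 11
idiv      → -1 5 0
pop       → -1 5
iadd      → 4
bipush 8  → 4 8
dup       → 4 8 8
bipush 12 → 4 8 8 12
idiv      → 4 8 0
imul      → 4 0
swap      → 0 4
iadd      → 4
istore 0  → (empty)
bipush 74 → 74
pop       → (empty)
bipush 47 → 47
ineg      → -47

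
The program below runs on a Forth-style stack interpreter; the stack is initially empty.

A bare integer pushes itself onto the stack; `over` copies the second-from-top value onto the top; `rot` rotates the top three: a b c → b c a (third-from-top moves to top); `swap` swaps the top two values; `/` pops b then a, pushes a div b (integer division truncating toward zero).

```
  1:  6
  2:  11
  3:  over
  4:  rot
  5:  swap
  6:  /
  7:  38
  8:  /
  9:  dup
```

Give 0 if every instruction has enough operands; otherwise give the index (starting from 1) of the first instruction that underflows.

0

6    : [6]
11   : [6, 11]
over : [6, 11, 6]
rot  : [11, 6, 6]
swap : [11, 6, 6]
/    : [11, 1]
38   : [11, 1, 38]
/    : [11, 0]
dup  : [11, 0, 0]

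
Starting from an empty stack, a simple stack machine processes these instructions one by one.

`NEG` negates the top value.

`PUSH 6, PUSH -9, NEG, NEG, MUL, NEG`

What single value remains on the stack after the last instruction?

PUSH 6  → 6
PUSH -9 → 6 -9
NEG     → 6 9
NEG     → 6 -9
MUL     → -54
NEG     → 54

54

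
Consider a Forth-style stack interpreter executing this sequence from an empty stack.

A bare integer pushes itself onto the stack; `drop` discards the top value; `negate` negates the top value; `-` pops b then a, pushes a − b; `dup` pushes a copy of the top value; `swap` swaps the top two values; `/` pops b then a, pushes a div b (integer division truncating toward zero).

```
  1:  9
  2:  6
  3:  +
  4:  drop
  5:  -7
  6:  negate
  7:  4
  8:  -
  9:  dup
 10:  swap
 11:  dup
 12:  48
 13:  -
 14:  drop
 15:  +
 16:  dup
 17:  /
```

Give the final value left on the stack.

9      : [9]
6      : [9, 6]
+      : [15]
drop   : []
-7     : [-7]
negate : [7]
4      : [7, 4]
-      : [3]
dup    : [3, 3]
swap   : [3, 3]
dup    : [3, 3, 3]
48     : [3, 3, 3, 48]
-      : [3, 3, -45]
drop   : [3, 3]
+      : [6]
dup    : [6, 6]
/      : [1]

1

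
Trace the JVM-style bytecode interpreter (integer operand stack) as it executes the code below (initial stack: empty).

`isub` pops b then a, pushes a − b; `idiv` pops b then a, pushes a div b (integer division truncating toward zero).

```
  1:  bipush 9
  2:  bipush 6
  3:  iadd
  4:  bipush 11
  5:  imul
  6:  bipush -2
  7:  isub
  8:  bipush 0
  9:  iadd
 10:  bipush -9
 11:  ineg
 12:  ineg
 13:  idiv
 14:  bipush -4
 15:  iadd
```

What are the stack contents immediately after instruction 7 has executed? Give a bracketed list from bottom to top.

bipush 9   [9]
bipush 6   [9, 6]
iadd       [15]
bipush 11  [15, 11]
imul       [165]
bipush -2  [165, -2]
isub       [167]

[167]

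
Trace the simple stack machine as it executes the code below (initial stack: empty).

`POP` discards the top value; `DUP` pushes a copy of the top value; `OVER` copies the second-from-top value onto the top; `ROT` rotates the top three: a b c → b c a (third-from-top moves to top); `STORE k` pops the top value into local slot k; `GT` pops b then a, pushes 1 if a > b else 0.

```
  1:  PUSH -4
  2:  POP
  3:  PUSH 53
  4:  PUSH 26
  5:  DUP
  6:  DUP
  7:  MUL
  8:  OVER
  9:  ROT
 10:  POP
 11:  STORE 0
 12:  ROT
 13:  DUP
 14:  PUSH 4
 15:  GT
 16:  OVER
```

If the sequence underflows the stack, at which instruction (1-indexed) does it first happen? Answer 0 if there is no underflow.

PUSH -4 : -4
POP     : (empty)
PUSH 53 : 53
PUSH 26 : 53 26
DUP     : 53 26 26
DUP     : 53 26 26 26
MUL     : 53 26 676
OVER    : 53 26 676 26
ROT     : 53 676 26 26
POP     : 53 676 26
STORE 0 : 53 676
ROT  — needs 3 operands, stack has 2 → underflow

12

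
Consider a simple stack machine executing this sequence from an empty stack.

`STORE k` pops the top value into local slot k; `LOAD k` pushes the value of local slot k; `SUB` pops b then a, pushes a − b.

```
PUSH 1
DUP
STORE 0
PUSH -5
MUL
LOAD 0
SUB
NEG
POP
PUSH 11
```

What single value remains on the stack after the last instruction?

11

PUSH 1   [1]
DUP      [1, 1]
STORE 0  [1]
PUSH -5  [1, -5]
MUL      [-5]
LOAD 0   [-5, 1]
SUB      [-6]
NEG      [6]
POP      []
PUSH 11  [11]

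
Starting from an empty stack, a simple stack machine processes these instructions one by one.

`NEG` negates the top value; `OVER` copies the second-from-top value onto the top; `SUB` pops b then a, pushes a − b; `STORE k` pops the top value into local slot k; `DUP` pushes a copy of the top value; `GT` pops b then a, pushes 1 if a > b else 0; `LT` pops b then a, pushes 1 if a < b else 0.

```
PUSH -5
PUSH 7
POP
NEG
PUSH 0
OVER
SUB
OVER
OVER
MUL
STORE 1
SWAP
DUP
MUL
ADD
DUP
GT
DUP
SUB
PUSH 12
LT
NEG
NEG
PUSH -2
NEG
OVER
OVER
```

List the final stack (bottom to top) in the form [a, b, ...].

[1, 2, 1, 2]

PUSH -5 → -5
PUSH 7  → -5 7
POP     → -5
NEG     → 5
PUSH 0  → 5 0
OVER    → 5 0 5
SUB     → 5 -5
OVER    → 5 -5 5
OVER    → 5 -5 5 -5
MUL     → 5 -5 -25
STORE 1 → 5 -5
SWAP    → -5 5
DUP     → -5 5 5
MUL     → -5 25
ADD     → 20
DUP     → 20 20
GT      → 0
DUP     → 0 0
SUB     → 0
PUSH 12 → 0 12
LT      → 1
NEG     → -1
NEG     → 1
PUSH -2 → 1 -2
NEG     → 1 2
OVER    → 1 2 1
OVER    → 1 2 1 2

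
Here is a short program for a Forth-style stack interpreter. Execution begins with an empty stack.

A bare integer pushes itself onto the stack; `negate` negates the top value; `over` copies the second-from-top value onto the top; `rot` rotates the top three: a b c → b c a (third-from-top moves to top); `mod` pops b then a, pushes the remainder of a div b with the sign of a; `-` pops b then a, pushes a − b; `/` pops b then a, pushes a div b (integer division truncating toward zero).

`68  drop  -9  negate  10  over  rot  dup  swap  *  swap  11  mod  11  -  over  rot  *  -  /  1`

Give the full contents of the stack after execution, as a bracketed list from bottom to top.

68     -> [68]
drop   -> []
-9     -> [-9]
negate -> [9]
10     -> [9, 10]
over   -> [9, 10, 9]
rot    -> [10, 9, 9]
dup    -> [10, 9, 9, 9]
swap   -> [10, 9, 9, 9]
*      -> [10, 9, 81]
swap   -> [10, 81, 9]
11     -> [10, 81, 9, 11]
mod    -> [10, 81, 9]
11     -> [10, 81, 9, 11]
-      -> [10, 81, -2]
over   -> [10, 81, -2, 81]
rot    -> [10, -2, 81, 81]
*      -> [10, -2, 6561]
-      -> [10, -6563]
/      -> [0]
1      -> [0, 1]

[0, 1]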